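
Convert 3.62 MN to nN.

mega = 10⁶, nano = 10⁻⁹; factor is 10¹⁵.
3.62 × 10¹⁵ = 3620000000000000

3620000000000000 nN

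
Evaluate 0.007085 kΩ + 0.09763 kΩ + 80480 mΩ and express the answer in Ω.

In Ω:
  0.007085 kΩ = 0.007085e3 Ω = 7.085
  0.09763 kΩ = 0.09763e3 Ω = 97.63
  80480 mΩ = 80480e-3 Ω = 80.48
Sum: 7.085 + 97.63 + 80.48 = 185.195

185.195 Ω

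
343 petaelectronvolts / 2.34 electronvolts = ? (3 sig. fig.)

147000000000000000

(343 × 10^15) / (2.34) = 146.6 × 10^15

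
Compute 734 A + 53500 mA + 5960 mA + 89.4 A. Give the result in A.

In A:
  734 A → 734
  53500 mA = 53500 × 10⁻³ A = 53.5
  5960 mA = 5960 × 10⁻³ A = 5.96
  89.4 A → 89.4
Sum: 734 + 53.5 + 5.96 + 89.4 = 882.86

882.86 A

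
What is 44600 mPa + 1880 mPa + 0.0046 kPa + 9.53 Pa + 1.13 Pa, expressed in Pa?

61.74 Pa

In Pa:
  44600 mPa = 44600e-3 Pa = 44.6
  1880 mPa = 1880e-3 Pa = 1.88
  0.0046 kPa = 0.0046e3 Pa = 4.6
  9.53 Pa → 9.53
  1.13 Pa → 1.13
Sum: 44.6 + 1.88 + 4.6 + 9.53 + 1.13 = 61.74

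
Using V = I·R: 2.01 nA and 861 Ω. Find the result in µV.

2.01 × 10^-9 × 861 = 1730.61 × 10^-9 V

1.73061 µV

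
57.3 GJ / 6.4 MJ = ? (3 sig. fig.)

8950

(57.3 × 10^9) / (6.4 × 10^6) = 8.953 × 10^3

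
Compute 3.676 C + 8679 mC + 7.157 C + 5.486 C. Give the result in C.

In C:
  3.676 C → 3.676
  8679 mC = 8679e-3 C = 8.679
  7.157 C → 7.157
  5.486 C → 5.486
Sum: 3.676 + 8.679 + 7.157 + 5.486 = 24.998

24.998 C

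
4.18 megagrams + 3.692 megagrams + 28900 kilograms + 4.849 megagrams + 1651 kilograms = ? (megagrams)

43.272 megagrams

In megagrams:
  4.18 megagrams → 4.18
  3.692 megagrams → 3.692
  28900 kilograms = 28900 × 10^-3 megagrams = 28.9
  4.849 megagrams → 4.849
  1651 kilograms = 1651 × 10^-3 megagrams = 1.651
Sum: 4.18 + 3.692 + 28.9 + 4.849 + 1.651 = 43.272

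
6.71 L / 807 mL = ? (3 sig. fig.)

(6.71) / (807 × 10⁻³) = 0.008315 × 10³

8.31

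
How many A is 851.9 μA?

micro = 10^-6, (no prefix) = 10^0; factor is 10^-6.
851.9 × 10^-6 = 0.0008519

0.0008519 A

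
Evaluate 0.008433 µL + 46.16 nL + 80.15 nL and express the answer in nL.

134.743 nL

In nL:
  0.008433 µL = 0.008433e3 nL = 8.433
  46.16 nL → 46.16
  80.15 nL → 80.15
Sum: 8.433 + 46.16 + 80.15 = 134.743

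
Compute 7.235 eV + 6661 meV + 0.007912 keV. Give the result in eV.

In eV:
  7.235 eV → 7.235
  6661 meV = 6661e-3 eV = 6.661
  0.007912 keV = 0.007912e3 eV = 7.912
Sum: 7.235 + 6.661 + 7.912 = 21.808

21.808 eV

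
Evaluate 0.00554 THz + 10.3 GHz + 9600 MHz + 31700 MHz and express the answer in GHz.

57.14 GHz

In GHz:
  0.00554 THz = 0.00554 × 10³ GHz = 5.54
  10.3 GHz → 10.3
  9600 MHz = 9600 × 10⁻³ GHz = 9.6
  31700 MHz = 31700 × 10⁻³ GHz = 31.7
Sum: 5.54 + 10.3 + 9.6 + 31.7 = 57.14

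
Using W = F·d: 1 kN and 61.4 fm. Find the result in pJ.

1 × 10^3 × 61.4 × 10^-15 = 61.4 × 10^-12 J

61.4 pJ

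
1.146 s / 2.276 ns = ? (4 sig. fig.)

(1.146) / (2.276 × 10⁻⁹) = 0.50351 × 10⁹

503500000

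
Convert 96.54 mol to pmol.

96540000000000 pmol

(no prefix) = 10^0, pico = 10^-12; factor is 10^12.
96.54 × 10^12 = 96540000000000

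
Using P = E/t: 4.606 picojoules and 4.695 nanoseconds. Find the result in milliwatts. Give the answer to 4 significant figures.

(4.606e-12) / (4.695e-9) = 0.981044e-3 W

0.9810 milliwatts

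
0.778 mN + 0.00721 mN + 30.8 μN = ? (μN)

816.01 μN

In μN:
  0.778 mN = 0.778 × 10³ μN = 778
  0.00721 mN = 0.00721 × 10³ μN = 7.21
  30.8 μN → 30.8
Sum: 778 + 7.21 + 30.8 = 816.01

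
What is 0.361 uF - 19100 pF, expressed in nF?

341.9 nF

In nF:
  0.361 uF = 0.361 × 10³ nF = 361
  19100 pF = 19100 × 10⁻³ nF = 19.1
Difference: 361 - 19.1 = 341.9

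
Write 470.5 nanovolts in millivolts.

0.0004705 millivolts

nano = 10^-9, milli = 10^-3; factor is 10^-6.
470.5 × 10^-6 = 0.0004705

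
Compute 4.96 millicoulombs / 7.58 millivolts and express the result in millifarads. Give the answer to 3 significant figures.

(4.96 × 10^-3) / (7.58 × 10^-3) = 0.65435 F

654 millifarads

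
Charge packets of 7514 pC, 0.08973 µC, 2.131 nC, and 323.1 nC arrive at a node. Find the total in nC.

422.475 nC

In nC:
  7514 pC = 7514 × 10^-3 nC = 7.514
  0.08973 µC = 0.08973 × 10^3 nC = 89.73
  2.131 nC → 2.131
  323.1 nC → 323.1
Sum: 7.514 + 89.73 + 2.131 + 323.1 = 422.475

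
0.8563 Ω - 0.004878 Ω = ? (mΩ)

851.422 mΩ

In mΩ:
  0.8563 Ω = 0.8563e3 mΩ = 856.3
  0.004878 Ω = 0.004878e3 mΩ = 4.878
Difference: 856.3 - 4.878 = 851.422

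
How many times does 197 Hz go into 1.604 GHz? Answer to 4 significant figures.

8142000

(1.604 × 10⁹) / (197) = 0.0081421 × 10⁹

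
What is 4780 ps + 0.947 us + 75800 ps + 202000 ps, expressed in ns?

In ns:
  4780 ps = 4780 × 10⁻³ ns = 4.78
  0.947 us = 0.947 × 10³ ns = 947
  75800 ps = 75800 × 10⁻³ ns = 75.8
  202000 ps = 202000 × 10⁻³ ns = 202
Sum: 4.78 + 947 + 75.8 + 202 = 1229.58

1229.58 ns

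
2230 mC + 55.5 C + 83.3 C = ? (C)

141.03 C

In C:
  2230 mC = 2230 × 10^-3 C = 2.23
  55.5 C → 55.5
  83.3 C → 83.3
Sum: 2.23 + 55.5 + 83.3 = 141.03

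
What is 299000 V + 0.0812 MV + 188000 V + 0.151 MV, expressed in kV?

719.2 kV

In kV:
  299000 V = 299000 × 10^-3 kV = 299
  0.0812 MV = 0.0812 × 10^3 kV = 81.2
  188000 V = 188000 × 10^-3 kV = 188
  0.151 MV = 0.151 × 10^3 kV = 151
Sum: 299 + 81.2 + 188 + 151 = 719.2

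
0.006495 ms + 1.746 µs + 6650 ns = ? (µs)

In µs:
  0.006495 ms = 0.006495 × 10³ µs = 6.495
  1.746 µs → 1.746
  6650 ns = 6650 × 10⁻³ µs = 6.65
Sum: 6.495 + 1.746 + 6.65 = 14.891

14.891 µs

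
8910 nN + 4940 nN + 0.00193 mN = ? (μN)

15.78 μN

In μN:
  8910 nN = 8910e-3 μN = 8.91
  4940 nN = 4940e-3 μN = 4.94
  0.00193 mN = 0.00193e3 μN = 1.93
Sum: 8.91 + 4.94 + 1.93 = 15.78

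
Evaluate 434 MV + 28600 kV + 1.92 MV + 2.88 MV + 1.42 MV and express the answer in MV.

In MV:
  434 MV → 434
  28600 kV = 28600 × 10^-3 MV = 28.6
  1.92 MV → 1.92
  2.88 MV → 2.88
  1.42 MV → 1.42
Sum: 434 + 28.6 + 1.92 + 2.88 + 1.42 = 468.82

468.82 MV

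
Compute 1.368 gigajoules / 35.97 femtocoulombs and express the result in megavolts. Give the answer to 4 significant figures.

(1.368e9) / (35.97e-15) = 0.0380317e24 V

38030000000000000 megavolts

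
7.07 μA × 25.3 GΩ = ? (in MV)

0.178871 MV

7.07 × 10⁻⁶ × 25.3 × 10⁹ = 178.871 × 10³ V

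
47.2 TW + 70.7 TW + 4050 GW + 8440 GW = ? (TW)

130.39 TW

In TW:
  47.2 TW → 47.2
  70.7 TW → 70.7
  4050 GW = 4050 × 10⁻³ TW = 4.05
  8440 GW = 8440 × 10⁻³ TW = 8.44
Sum: 47.2 + 70.7 + 4.05 + 8.44 = 130.39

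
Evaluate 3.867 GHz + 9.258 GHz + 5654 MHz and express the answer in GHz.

18.779 GHz

In GHz:
  3.867 GHz → 3.867
  9.258 GHz → 9.258
  5654 MHz = 5654e-3 GHz = 5.654
Sum: 3.867 + 9.258 + 5.654 = 18.779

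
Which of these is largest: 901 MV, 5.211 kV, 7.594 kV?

901 MV = 901000000 V
5.211 kV = 5211 V
7.594 kV = 7594 V

901 MV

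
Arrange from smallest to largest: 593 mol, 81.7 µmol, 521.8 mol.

81.7 µmol < 521.8 mol < 593 mol

593 mol = 593 mol
81.7 µmol = 0.0000817 mol
521.8 mol = 521.8 mol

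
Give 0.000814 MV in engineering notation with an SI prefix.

814 V

= 814 V; mantissa already in [1, 1000).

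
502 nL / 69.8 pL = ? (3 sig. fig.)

(502 × 10^-9) / (69.8 × 10^-12) = 7.192 × 10^3

7190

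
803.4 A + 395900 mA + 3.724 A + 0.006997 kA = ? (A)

In A:
  803.4 A → 803.4
  395900 mA = 395900 × 10⁻³ A = 395.9
  3.724 A → 3.724
  0.006997 kA = 0.006997 × 10³ A = 6.997
Sum: 803.4 + 395.9 + 3.724 + 6.997 = 1210.021

1210.021 A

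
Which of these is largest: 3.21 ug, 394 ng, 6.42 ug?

6.42 ug

3.21 ug = 0.00000321 g
394 ng = 0.000000394 g
6.42 ug = 0.00000642 g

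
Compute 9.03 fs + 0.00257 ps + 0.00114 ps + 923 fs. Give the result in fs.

935.74 fs

In fs:
  9.03 fs → 9.03
  0.00257 ps = 0.00257e3 fs = 2.57
  0.00114 ps = 0.00114e3 fs = 1.14
  923 fs → 923
Sum: 9.03 + 2.57 + 1.14 + 923 = 935.74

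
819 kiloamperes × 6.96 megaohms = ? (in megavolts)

5700240 megavolts

819e3 × 6.96e6 = 5700.24e9 V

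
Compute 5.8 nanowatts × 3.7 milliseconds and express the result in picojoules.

21.46 picojoules

5.8 × 10⁻⁹ × 3.7 × 10⁻³ = 21.46 × 10⁻¹² J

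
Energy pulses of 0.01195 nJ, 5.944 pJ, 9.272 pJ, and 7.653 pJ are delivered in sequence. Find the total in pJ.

In pJ:
  0.01195 nJ = 0.01195e3 pJ = 11.95
  5.944 pJ → 5.944
  9.272 pJ → 9.272
  7.653 pJ → 7.653
Sum: 11.95 + 5.944 + 9.272 + 7.653 = 34.819

34.819 pJ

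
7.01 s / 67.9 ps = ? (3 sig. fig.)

(7.01) / (67.9e-12) = 0.1032e12

103000000000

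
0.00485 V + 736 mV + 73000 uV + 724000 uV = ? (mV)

1537.85 mV

In mV:
  0.00485 V = 0.00485 × 10³ mV = 4.85
  736 mV → 736
  73000 uV = 73000 × 10⁻³ mV = 73
  724000 uV = 724000 × 10⁻³ mV = 724
Sum: 4.85 + 736 + 73 + 724 = 1537.85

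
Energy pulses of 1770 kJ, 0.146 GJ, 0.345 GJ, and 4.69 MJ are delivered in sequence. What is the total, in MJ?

497.46 MJ

In MJ:
  1770 kJ = 1770 × 10^-3 MJ = 1.77
  0.146 GJ = 0.146 × 10^3 MJ = 146
  0.345 GJ = 0.345 × 10^3 MJ = 345
  4.69 MJ → 4.69
Sum: 1.77 + 146 + 345 + 4.69 = 497.46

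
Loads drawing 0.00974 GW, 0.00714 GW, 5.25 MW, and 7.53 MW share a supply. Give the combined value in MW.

29.66 MW

In MW:
  0.00974 GW = 0.00974 × 10^3 MW = 9.74
  0.00714 GW = 0.00714 × 10^3 MW = 7.14
  5.25 MW → 5.25
  7.53 MW → 7.53
Sum: 9.74 + 7.14 + 5.25 + 7.53 = 29.66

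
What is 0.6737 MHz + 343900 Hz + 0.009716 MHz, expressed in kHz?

In kHz:
  0.6737 MHz = 0.6737 × 10³ kHz = 673.7
  343900 Hz = 343900 × 10⁻³ kHz = 343.9
  0.009716 MHz = 0.009716 × 10³ kHz = 9.716
Sum: 673.7 + 343.9 + 9.716 = 1027.316

1027.316 kHz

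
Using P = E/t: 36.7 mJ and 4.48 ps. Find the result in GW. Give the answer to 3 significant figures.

8.19 GW

(36.7 × 10⁻³) / (4.48 × 10⁻¹²) = 8.192 × 10⁹ W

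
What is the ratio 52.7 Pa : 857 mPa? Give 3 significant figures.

61.5

(52.7) / (857 × 10⁻³) = 0.06149 × 10³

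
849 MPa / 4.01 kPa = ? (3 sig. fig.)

212000

(849 × 10⁶) / (4.01 × 10³) = 211.7 × 10³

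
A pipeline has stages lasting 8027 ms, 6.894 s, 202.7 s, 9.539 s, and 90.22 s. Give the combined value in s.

In s:
  8027 ms = 8027 × 10⁻³ s = 8.027
  6.894 s → 6.894
  202.7 s → 202.7
  9.539 s → 9.539
  90.22 s → 90.22
Sum: 8.027 + 6.894 + 202.7 + 9.539 + 90.22 = 317.38

317.38 s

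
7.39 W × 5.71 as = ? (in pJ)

7.39 × 5.71 × 10^-18 = 42.1969 × 10^-18 J

0.0000421969 pJ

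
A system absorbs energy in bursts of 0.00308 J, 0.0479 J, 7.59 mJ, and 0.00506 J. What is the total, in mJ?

In mJ:
  0.00308 J = 0.00308 × 10³ mJ = 3.08
  0.0479 J = 0.0479 × 10³ mJ = 47.9
  7.59 mJ → 7.59
  0.00506 J = 0.00506 × 10³ mJ = 5.06
Sum: 3.08 + 47.9 + 7.59 + 5.06 = 63.63

63.63 mJ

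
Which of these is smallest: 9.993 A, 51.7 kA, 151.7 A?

9.993 A = 9.993 A
51.7 kA = 51700 A
151.7 A = 151.7 A

9.993 A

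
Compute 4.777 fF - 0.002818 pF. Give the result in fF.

1.959 fF

In fF:
  4.777 fF → 4.777
  0.002818 pF = 0.002818e3 fF = 2.818
Difference: 4.777 - 2.818 = 1.959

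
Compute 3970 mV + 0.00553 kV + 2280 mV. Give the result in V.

11.78 V

In V:
  3970 mV = 3970 × 10⁻³ V = 3.97
  0.00553 kV = 0.00553 × 10³ V = 5.53
  2280 mV = 2280 × 10⁻³ V = 2.28
Sum: 3.97 + 5.53 + 2.28 = 11.78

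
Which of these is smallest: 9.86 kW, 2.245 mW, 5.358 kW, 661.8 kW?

9.86 kW = 9860 W
2.245 mW = 0.002245 W
5.358 kW = 5358 W
661.8 kW = 661800 W

2.245 mW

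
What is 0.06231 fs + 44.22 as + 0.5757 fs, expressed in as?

682.23 as

In as:
  0.06231 fs = 0.06231 × 10^3 as = 62.31
  44.22 as → 44.22
  0.5757 fs = 0.5757 × 10^3 as = 575.7
Sum: 62.31 + 44.22 + 575.7 = 682.23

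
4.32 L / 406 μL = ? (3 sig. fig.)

(4.32) / (406e-6) = 0.01064e6

10600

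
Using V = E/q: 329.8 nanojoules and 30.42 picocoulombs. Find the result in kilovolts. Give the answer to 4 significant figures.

(329.8 × 10^-9) / (30.42 × 10^-12) = 10.8416 × 10^3 V

10.84 kilovolts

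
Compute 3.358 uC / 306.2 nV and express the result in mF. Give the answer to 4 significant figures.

(3.358 × 10⁻⁶) / (306.2 × 10⁻⁹) = 0.0109667 × 10³ F

10970 mF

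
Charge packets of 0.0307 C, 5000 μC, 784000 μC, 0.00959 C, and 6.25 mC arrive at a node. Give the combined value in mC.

835.54 mC

In mC:
  0.0307 C = 0.0307e3 mC = 30.7
  5000 μC = 5000e-3 mC = 5
  784000 μC = 784000e-3 mC = 784
  0.00959 C = 0.00959e3 mC = 9.59
  6.25 mC → 6.25
Sum: 30.7 + 5 + 784 + 9.59 + 6.25 = 835.54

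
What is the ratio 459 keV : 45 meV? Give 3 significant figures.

10200000

(459 × 10³) / (45 × 10⁻³) = 10.2 × 10⁶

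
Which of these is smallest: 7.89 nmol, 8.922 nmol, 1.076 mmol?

7.89 nmol

7.89 nmol = 0.00000000789 mol
8.922 nmol = 0.000000008922 mol
1.076 mmol = 0.001076 mol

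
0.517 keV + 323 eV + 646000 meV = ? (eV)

1486 eV

In eV:
  0.517 keV = 0.517 × 10^3 eV = 517
  323 eV → 323
  646000 meV = 646000 × 10^-3 eV = 646
Sum: 517 + 323 + 646 = 1486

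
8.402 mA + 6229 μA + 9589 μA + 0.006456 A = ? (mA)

In mA:
  8.402 mA → 8.402
  6229 μA = 6229 × 10⁻³ mA = 6.229
  9589 μA = 9589 × 10⁻³ mA = 9.589
  0.006456 A = 0.006456 × 10³ mA = 6.456
Sum: 8.402 + 6.229 + 9.589 + 6.456 = 30.676

30.676 mA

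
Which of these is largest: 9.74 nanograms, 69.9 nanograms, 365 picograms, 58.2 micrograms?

9.74 nanograms = 0.00000000974 grams
69.9 nanograms = 0.0000000699 grams
365 picograms = 0.000000000365 grams
58.2 micrograms = 0.0000582 grams

58.2 micrograms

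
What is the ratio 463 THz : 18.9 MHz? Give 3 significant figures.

(463 × 10¹²) / (18.9 × 10⁶) = 24.5 × 10⁶

24500000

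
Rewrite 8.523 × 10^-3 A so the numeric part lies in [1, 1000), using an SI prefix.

= 8.523 × 10^-3 A; 10^-3 is milli.

8.523 mA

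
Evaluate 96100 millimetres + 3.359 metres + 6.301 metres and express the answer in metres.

In metres:
  96100 millimetres = 96100 × 10⁻³ metres = 96.1
  3.359 metres → 3.359
  6.301 metres → 6.301
Sum: 96.1 + 3.359 + 6.301 = 105.76

105.76 metres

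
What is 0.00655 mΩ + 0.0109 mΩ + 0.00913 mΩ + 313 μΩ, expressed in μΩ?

In μΩ:
  0.00655 mΩ = 0.00655e3 μΩ = 6.55
  0.0109 mΩ = 0.0109e3 μΩ = 10.9
  0.00913 mΩ = 0.00913e3 μΩ = 9.13
  313 μΩ → 313
Sum: 6.55 + 10.9 + 9.13 + 313 = 339.58

339.58 μΩ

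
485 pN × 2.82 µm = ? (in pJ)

0.0013677 pJ

485 × 10⁻¹² × 2.82 × 10⁻⁶ = 1367.7 × 10⁻¹⁸ J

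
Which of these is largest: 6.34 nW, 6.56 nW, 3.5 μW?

6.34 nW = 0.00000000634 W
6.56 nW = 0.00000000656 W
3.5 μW = 0.0000035 W

3.5 μW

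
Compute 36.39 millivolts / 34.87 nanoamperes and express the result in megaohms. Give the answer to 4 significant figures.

1.044 megaohms

(36.39 × 10^-3) / (34.87 × 10^-9) = 1.04359 × 10^6 Ω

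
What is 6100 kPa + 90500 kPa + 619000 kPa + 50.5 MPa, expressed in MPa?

766.1 MPa

In MPa:
  6100 kPa = 6100 × 10^-3 MPa = 6.1
  90500 kPa = 90500 × 10^-3 MPa = 90.5
  619000 kPa = 619000 × 10^-3 MPa = 619
  50.5 MPa → 50.5
Sum: 6.1 + 90.5 + 619 + 50.5 = 766.1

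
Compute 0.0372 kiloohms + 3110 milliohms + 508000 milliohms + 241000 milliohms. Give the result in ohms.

In ohms:
  0.0372 kiloohms = 0.0372 × 10³ ohms = 37.2
  3110 milliohms = 3110 × 10⁻³ ohms = 3.11
  508000 milliohms = 508000 × 10⁻³ ohms = 508
  241000 milliohms = 241000 × 10⁻³ ohms = 241
Sum: 37.2 + 3.11 + 508 + 241 = 789.31

789.31 ohms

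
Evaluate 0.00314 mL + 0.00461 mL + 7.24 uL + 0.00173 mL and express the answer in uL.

16.72 uL

In uL:
  0.00314 mL = 0.00314 × 10³ uL = 3.14
  0.00461 mL = 0.00461 × 10³ uL = 4.61
  7.24 uL → 7.24
  0.00173 mL = 0.00173 × 10³ uL = 1.73
Sum: 3.14 + 4.61 + 7.24 + 1.73 = 16.72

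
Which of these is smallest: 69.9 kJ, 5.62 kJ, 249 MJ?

69.9 kJ = 69900 J
5.62 kJ = 5620 J
249 MJ = 249000000 J

5.62 kJ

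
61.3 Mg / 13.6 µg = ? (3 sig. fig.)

(61.3 × 10^6) / (13.6 × 10^-6) = 4.507 × 10^12

4510000000000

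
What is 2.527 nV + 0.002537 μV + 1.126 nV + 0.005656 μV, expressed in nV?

In nV:
  2.527 nV → 2.527
  0.002537 μV = 0.002537 × 10^3 nV = 2.537
  1.126 nV → 1.126
  0.005656 μV = 0.005656 × 10^3 nV = 5.656
Sum: 2.527 + 2.537 + 1.126 + 5.656 = 11.846

11.846 nV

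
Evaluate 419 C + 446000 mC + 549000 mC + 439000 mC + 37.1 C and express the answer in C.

1890.1 C

In C:
  419 C → 419
  446000 mC = 446000 × 10⁻³ C = 446
  549000 mC = 549000 × 10⁻³ C = 549
  439000 mC = 439000 × 10⁻³ C = 439
  37.1 C → 37.1
Sum: 419 + 446 + 549 + 439 + 37.1 = 1890.1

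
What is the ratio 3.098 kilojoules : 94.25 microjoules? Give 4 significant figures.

32870000

(3.098 × 10³) / (94.25 × 10⁻⁶) = 0.03287 × 10⁹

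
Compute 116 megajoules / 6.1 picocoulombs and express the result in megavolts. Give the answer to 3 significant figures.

19000000000000 megavolts

(116 × 10^6) / (6.1 × 10^-12) = 19.016 × 10^18 V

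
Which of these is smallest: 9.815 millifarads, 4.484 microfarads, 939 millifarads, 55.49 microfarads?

9.815 millifarads = 0.009815 farads
4.484 microfarads = 0.000004484 farads
939 millifarads = 0.939 farads
55.49 microfarads = 0.00005549 farads

4.484 microfarads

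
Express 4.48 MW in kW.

mega = 10^6, kilo = 10^3; factor is 10^3.
4.48 × 10^3 = 4480

4480 kW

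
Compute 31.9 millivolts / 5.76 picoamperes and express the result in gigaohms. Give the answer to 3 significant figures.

5.54 gigaohms

(31.9 × 10⁻³) / (5.76 × 10⁻¹²) = 5.5382 × 10⁹ Ω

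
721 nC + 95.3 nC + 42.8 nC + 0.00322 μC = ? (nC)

In nC:
  721 nC → 721
  95.3 nC → 95.3
  42.8 nC → 42.8
  0.00322 μC = 0.00322e3 nC = 3.22
Sum: 721 + 95.3 + 42.8 + 3.22 = 862.32

862.32 nC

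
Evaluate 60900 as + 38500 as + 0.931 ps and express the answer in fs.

1030.4 fs

In fs:
  60900 as = 60900 × 10^-3 fs = 60.9
  38500 as = 38500 × 10^-3 fs = 38.5
  0.931 ps = 0.931 × 10^3 fs = 931
Sum: 60.9 + 38.5 + 931 = 1030.4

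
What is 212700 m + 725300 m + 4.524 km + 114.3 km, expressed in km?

In km:
  212700 m = 212700 × 10⁻³ km = 212.7
  725300 m = 725300 × 10⁻³ km = 725.3
  4.524 km → 4.524
  114.3 km → 114.3
Sum: 212.7 + 725.3 + 4.524 + 114.3 = 1056.824

1056.824 km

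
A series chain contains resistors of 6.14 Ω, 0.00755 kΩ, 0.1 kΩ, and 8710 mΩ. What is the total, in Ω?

In Ω:
  6.14 Ω → 6.14
  0.00755 kΩ = 0.00755 × 10³ Ω = 7.55
  0.1 kΩ = 0.1 × 10³ Ω = 100
  8710 mΩ = 8710 × 10⁻³ Ω = 8.71
Sum: 6.14 + 7.55 + 100 + 8.71 = 122.4

122.4 Ω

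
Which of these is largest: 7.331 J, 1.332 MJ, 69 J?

7.331 J = 7.331 J
1.332 MJ = 1332000 J
69 J = 69 J

1.332 MJ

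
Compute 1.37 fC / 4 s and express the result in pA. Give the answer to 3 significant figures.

0.000342 pA

(1.37 × 10⁻¹⁵) / (4) = 0.3425 × 10⁻¹⁵ A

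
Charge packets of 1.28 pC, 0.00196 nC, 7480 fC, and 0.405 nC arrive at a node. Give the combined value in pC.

In pC:
  1.28 pC → 1.28
  0.00196 nC = 0.00196 × 10³ pC = 1.96
  7480 fC = 7480 × 10⁻³ pC = 7.48
  0.405 nC = 0.405 × 10³ pC = 405
Sum: 1.28 + 1.96 + 7.48 + 405 = 415.72

415.72 pC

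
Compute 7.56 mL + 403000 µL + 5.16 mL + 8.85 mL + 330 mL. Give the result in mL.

In mL:
  7.56 mL → 7.56
  403000 µL = 403000 × 10^-3 mL = 403
  5.16 mL → 5.16
  8.85 mL → 8.85
  330 mL → 330
Sum: 7.56 + 403 + 5.16 + 8.85 + 330 = 754.57

754.57 mL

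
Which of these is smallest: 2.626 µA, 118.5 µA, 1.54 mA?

2.626 µA

2.626 µA = 0.000002626 A
118.5 µA = 0.0001185 A
1.54 mA = 0.00154 A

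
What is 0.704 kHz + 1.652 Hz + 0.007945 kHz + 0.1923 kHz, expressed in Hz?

905.897 Hz

In Hz:
  0.704 kHz = 0.704e3 Hz = 704
  1.652 Hz → 1.652
  0.007945 kHz = 0.007945e3 Hz = 7.945
  0.1923 kHz = 0.1923e3 Hz = 192.3
Sum: 704 + 1.652 + 7.945 + 192.3 = 905.897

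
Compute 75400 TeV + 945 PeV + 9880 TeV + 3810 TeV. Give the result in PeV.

In PeV:
  75400 TeV = 75400e-3 PeV = 75.4
  945 PeV → 945
  9880 TeV = 9880e-3 PeV = 9.88
  3810 TeV = 3810e-3 PeV = 3.81
Sum: 75.4 + 945 + 9.88 + 3.81 = 1034.09

1034.09 PeV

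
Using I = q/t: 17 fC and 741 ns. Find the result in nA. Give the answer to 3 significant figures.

22.9 nA

(17 × 10^-15) / (741 × 10^-9) = 0.022942 × 10^-6 A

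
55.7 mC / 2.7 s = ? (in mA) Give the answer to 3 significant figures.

20.6 mA

(55.7e-3) / (2.7) = 20.63e-3 A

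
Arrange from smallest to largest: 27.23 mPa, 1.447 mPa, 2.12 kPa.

27.23 mPa = 0.02723 Pa
1.447 mPa = 0.001447 Pa
2.12 kPa = 2120 Pa

1.447 mPa < 27.23 mPa < 2.12 kPa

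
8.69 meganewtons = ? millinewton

mega = 10^6, milli = 10^-3; factor is 10^9.
8.69 × 10^9 = 8690000000

8690000000 millinewtons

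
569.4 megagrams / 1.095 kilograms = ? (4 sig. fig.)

520000

(569.4 × 10⁶) / (1.095 × 10³) = 520 × 10³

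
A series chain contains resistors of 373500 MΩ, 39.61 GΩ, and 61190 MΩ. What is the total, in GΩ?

In GΩ:
  373500 MΩ = 373500 × 10⁻³ GΩ = 373.5
  39.61 GΩ → 39.61
  61190 MΩ = 61190 × 10⁻³ GΩ = 61.19
Sum: 373.5 + 39.61 + 61.19 = 474.3

474.3 GΩ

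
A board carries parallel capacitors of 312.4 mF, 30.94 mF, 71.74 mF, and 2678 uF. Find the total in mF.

417.758 mF

In mF:
  312.4 mF → 312.4
  30.94 mF → 30.94
  71.74 mF → 71.74
  2678 uF = 2678 × 10⁻³ mF = 2.678
Sum: 312.4 + 30.94 + 71.74 + 2.678 = 417.758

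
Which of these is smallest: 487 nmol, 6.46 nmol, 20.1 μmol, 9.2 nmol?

487 nmol = 0.000000487 mol
6.46 nmol = 0.00000000646 mol
20.1 μmol = 0.0000201 mol
9.2 nmol = 0.0000000092 mol

6.46 nmol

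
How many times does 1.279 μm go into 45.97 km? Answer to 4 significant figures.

(45.97 × 10³) / (1.279 × 10⁻⁶) = 35.942 × 10⁹

35940000000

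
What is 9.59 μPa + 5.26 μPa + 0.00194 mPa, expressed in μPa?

In μPa:
  9.59 μPa → 9.59
  5.26 μPa → 5.26
  0.00194 mPa = 0.00194e3 μPa = 1.94
Sum: 9.59 + 5.26 + 1.94 = 16.79

16.79 μPa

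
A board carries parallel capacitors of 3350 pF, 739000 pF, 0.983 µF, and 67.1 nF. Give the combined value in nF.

1792.45 nF

In nF:
  3350 pF = 3350e-3 nF = 3.35
  739000 pF = 739000e-3 nF = 739
  0.983 µF = 0.983e3 nF = 983
  67.1 nF → 67.1
Sum: 3.35 + 739 + 983 + 67.1 = 1792.45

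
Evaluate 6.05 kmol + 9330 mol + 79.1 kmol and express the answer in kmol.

94.48 kmol

In kmol:
  6.05 kmol → 6.05
  9330 mol = 9330e-3 kmol = 9.33
  79.1 kmol → 79.1
Sum: 6.05 + 9.33 + 79.1 = 94.48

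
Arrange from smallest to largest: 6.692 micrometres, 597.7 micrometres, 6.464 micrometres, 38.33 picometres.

38.33 picometres < 6.464 micrometres < 6.692 micrometres < 597.7 micrometres

6.692 micrometres = 0.000006692 metres
597.7 micrometres = 0.0005977 metres
6.464 micrometres = 0.000006464 metres
38.33 picometres = 0.00000000003833 metres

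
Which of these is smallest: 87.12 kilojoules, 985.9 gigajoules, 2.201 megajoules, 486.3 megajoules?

87.12 kilojoules = 87120 joules
985.9 gigajoules = 985900000000 joules
2.201 megajoules = 2201000 joules
486.3 megajoules = 486300000 joules

87.12 kilojoules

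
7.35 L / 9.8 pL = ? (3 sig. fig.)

(7.35) / (9.8 × 10^-12) = 0.75 × 10^12

750000000000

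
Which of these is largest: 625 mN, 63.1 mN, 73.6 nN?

625 mN

625 mN = 0.625 N
63.1 mN = 0.0631 N
73.6 nN = 0.0000000736 N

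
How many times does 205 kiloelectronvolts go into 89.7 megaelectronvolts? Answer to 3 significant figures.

438

(89.7 × 10^6) / (205 × 10^3) = 0.4376 × 10^3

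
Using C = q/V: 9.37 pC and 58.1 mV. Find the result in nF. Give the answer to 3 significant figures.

(9.37e-12) / (58.1e-3) = 0.16127e-9 F

0.161 nF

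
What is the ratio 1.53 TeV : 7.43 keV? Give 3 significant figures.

206000000

(1.53 × 10^12) / (7.43 × 10^3) = 0.2059 × 10^9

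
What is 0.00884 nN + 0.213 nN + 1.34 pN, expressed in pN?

223.18 pN

In pN:
  0.00884 nN = 0.00884e3 pN = 8.84
  0.213 nN = 0.213e3 pN = 213
  1.34 pN → 1.34
Sum: 8.84 + 213 + 1.34 = 223.18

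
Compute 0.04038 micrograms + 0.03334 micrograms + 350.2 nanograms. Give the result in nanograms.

423.92 nanograms

In nanograms:
  0.04038 micrograms = 0.04038 × 10³ nanograms = 40.38
  0.03334 micrograms = 0.03334 × 10³ nanograms = 33.34
  350.2 nanograms → 350.2
Sum: 40.38 + 33.34 + 350.2 = 423.92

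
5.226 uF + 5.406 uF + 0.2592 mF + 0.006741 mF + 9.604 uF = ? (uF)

286.177 uF

In uF:
  5.226 uF → 5.226
  5.406 uF → 5.406
  0.2592 mF = 0.2592 × 10³ uF = 259.2
  0.006741 mF = 0.006741 × 10³ uF = 6.741
  9.604 uF → 9.604
Sum: 5.226 + 5.406 + 259.2 + 6.741 + 9.604 = 286.177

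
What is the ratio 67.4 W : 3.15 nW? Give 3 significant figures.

(67.4) / (3.15 × 10^-9) = 21.4 × 10^9

21400000000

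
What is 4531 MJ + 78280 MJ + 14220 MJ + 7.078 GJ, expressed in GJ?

104.109 GJ

In GJ:
  4531 MJ = 4531 × 10^-3 GJ = 4.531
  78280 MJ = 78280 × 10^-3 GJ = 78.28
  14220 MJ = 14220 × 10^-3 GJ = 14.22
  7.078 GJ → 7.078
Sum: 4.531 + 78.28 + 14.22 + 7.078 = 104.109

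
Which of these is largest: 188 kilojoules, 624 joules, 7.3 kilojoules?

188 kilojoules = 188000 joules
624 joules = 624 joules
7.3 kilojoules = 7300 joules

188 kilojoules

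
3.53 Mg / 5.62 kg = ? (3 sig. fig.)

628

(3.53 × 10⁶) / (5.62 × 10³) = 0.6281 × 10³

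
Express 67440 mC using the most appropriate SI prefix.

67.44 C

= 67.44 C; mantissa already in [1, 1000).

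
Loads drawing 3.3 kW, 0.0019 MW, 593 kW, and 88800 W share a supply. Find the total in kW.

687 kW

In kW:
  3.3 kW → 3.3
  0.0019 MW = 0.0019 × 10³ kW = 1.9
  593 kW → 593
  88800 W = 88800 × 10⁻³ kW = 88.8
Sum: 3.3 + 1.9 + 593 + 88.8 = 687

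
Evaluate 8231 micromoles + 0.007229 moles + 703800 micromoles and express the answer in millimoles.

In millimoles:
  8231 micromoles = 8231 × 10^-3 millimoles = 8.231
  0.007229 moles = 0.007229 × 10^3 millimoles = 7.229
  703800 micromoles = 703800 × 10^-3 millimoles = 703.8
Sum: 8.231 + 7.229 + 703.8 = 719.26

719.26 millimoles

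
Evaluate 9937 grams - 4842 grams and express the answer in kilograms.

5.095 kilograms

In kilograms:
  9937 grams = 9937e-3 kilograms = 9.937
  4842 grams = 4842e-3 kilograms = 4.842
Difference: 9.937 - 4.842 = 5.095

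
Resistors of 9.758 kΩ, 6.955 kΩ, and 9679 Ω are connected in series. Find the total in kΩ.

26.392 kΩ

In kΩ:
  9.758 kΩ → 9.758
  6.955 kΩ → 6.955
  9679 Ω = 9679 × 10^-3 kΩ = 9.679
Sum: 9.758 + 6.955 + 9.679 = 26.392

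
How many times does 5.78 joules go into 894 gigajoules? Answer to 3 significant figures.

155000000000

(894 × 10^9) / (5.78) = 154.7 × 10^9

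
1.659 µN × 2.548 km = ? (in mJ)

4.227132 mJ

1.659e-6 × 2.548e3 = 4.227132e-3 J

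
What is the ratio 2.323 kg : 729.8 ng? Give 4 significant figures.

(2.323 × 10^3) / (729.8 × 10^-9) = 0.0031831 × 10^12

3183000000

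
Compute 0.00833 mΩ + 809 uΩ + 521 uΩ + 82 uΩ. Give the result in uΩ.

In uΩ:
  0.00833 mΩ = 0.00833e3 uΩ = 8.33
  809 uΩ → 809
  521 uΩ → 521
  82 uΩ → 82
Sum: 8.33 + 809 + 521 + 82 = 1420.33

1420.33 uΩ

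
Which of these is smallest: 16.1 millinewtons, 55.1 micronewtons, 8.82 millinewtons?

16.1 millinewtons = 0.0161 newtons
55.1 micronewtons = 0.0000551 newtons
8.82 millinewtons = 0.00882 newtons

55.1 micronewtons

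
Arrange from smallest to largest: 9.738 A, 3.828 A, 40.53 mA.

9.738 A = 9.738 A
3.828 A = 3.828 A
40.53 mA = 0.04053 A

40.53 mA < 3.828 A < 9.738 A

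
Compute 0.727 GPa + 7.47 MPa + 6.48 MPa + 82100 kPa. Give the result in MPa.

823.05 MPa

In MPa:
  0.727 GPa = 0.727e3 MPa = 727
  7.47 MPa → 7.47
  6.48 MPa → 6.48
  82100 kPa = 82100e-3 MPa = 82.1
Sum: 727 + 7.47 + 6.48 + 82.1 = 823.05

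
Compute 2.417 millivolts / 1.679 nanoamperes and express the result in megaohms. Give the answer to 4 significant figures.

1.440 megaohms

(2.417 × 10⁻³) / (1.679 × 10⁻⁹) = 1.43955 × 10⁶ Ω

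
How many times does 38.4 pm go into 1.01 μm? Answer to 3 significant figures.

26300

(1.01 × 10⁻⁶) / (38.4 × 10⁻¹²) = 0.0263 × 10⁶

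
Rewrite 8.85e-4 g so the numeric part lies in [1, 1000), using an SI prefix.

= 885e-6 g; 1e-6 is micro.

885 ug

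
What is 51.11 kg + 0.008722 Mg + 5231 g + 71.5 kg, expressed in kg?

136.563 kg

In kg:
  51.11 kg → 51.11
  0.008722 Mg = 0.008722e3 kg = 8.722
  5231 g = 5231e-3 kg = 5.231
  71.5 kg → 71.5
Sum: 51.11 + 8.722 + 5.231 + 71.5 = 136.563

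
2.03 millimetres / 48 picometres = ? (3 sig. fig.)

42300000

(2.03e-3) / (48e-12) = 0.04229e9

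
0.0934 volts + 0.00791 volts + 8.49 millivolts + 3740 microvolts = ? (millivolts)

In millivolts:
  0.0934 volts = 0.0934 × 10³ millivolts = 93.4
  0.00791 volts = 0.00791 × 10³ millivolts = 7.91
  8.49 millivolts → 8.49
  3740 microvolts = 3740 × 10⁻³ millivolts = 3.74
Sum: 93.4 + 7.91 + 8.49 + 3.74 = 113.54

113.54 millivolts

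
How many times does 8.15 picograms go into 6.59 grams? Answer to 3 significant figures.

809000000000

(6.59) / (8.15 × 10⁻¹²) = 0.8086 × 10¹²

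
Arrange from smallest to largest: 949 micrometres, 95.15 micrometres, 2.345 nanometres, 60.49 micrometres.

2.345 nanometres < 60.49 micrometres < 95.15 micrometres < 949 micrometres

949 micrometres = 0.000949 metres
95.15 micrometres = 0.00009515 metres
2.345 nanometres = 0.000000002345 metres
60.49 micrometres = 0.00006049 metres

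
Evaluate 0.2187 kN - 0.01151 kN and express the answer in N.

In N:
  0.2187 kN = 0.2187 × 10³ N = 218.7
  0.01151 kN = 0.01151 × 10³ N = 11.51
Difference: 218.7 - 11.51 = 207.19

207.19 N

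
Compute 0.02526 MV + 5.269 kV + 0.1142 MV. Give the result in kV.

144.729 kV

In kV:
  0.02526 MV = 0.02526 × 10³ kV = 25.26
  5.269 kV → 5.269
  0.1142 MV = 0.1142 × 10³ kV = 114.2
Sum: 25.26 + 5.269 + 114.2 = 144.729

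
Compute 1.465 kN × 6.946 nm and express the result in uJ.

10.17589 uJ

1.465e3 × 6.946e-9 = 10.17589e-6 J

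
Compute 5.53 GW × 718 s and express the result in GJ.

5.53 × 10⁹ × 718 = 3970.54 × 10⁹ J

3970.54 GJ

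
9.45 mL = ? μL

milli = 1e-3, micro = 1e-6; factor is 1e3.
9.45 × 1e3 = 9450

9450 μL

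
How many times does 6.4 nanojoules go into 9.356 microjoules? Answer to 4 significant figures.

1462

(9.356e-6) / (6.4e-9) = 1.4619e3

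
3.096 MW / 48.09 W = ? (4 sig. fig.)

64380

(3.096e6) / (48.09) = 0.064379e6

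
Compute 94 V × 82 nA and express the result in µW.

7.708 µW

94 × 82e-9 = 7708e-9 W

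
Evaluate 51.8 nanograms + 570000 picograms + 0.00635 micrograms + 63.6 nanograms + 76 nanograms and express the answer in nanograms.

In nanograms:
  51.8 nanograms → 51.8
  570000 picograms = 570000 × 10^-3 nanograms = 570
  0.00635 micrograms = 0.00635 × 10^3 nanograms = 6.35
  63.6 nanograms → 63.6
  76 nanograms → 76
Sum: 51.8 + 570 + 6.35 + 63.6 + 76 = 767.75

767.75 nanograms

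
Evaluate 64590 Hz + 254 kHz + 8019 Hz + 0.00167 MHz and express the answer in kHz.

328.279 kHz

In kHz:
  64590 Hz = 64590e-3 kHz = 64.59
  254 kHz → 254
  8019 Hz = 8019e-3 kHz = 8.019
  0.00167 MHz = 0.00167e3 kHz = 1.67
Sum: 64.59 + 254 + 8.019 + 1.67 = 328.279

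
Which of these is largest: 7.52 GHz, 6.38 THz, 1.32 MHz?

6.38 THz

7.52 GHz = 7520000000 Hz
6.38 THz = 6380000000000 Hz
1.32 MHz = 1320000 Hz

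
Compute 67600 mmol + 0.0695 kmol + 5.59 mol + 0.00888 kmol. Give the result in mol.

In mol:
  67600 mmol = 67600 × 10⁻³ mol = 67.6
  0.0695 kmol = 0.0695 × 10³ mol = 69.5
  5.59 mol → 5.59
  0.00888 kmol = 0.00888 × 10³ mol = 8.88
Sum: 67.6 + 69.5 + 5.59 + 8.88 = 151.57

151.57 mol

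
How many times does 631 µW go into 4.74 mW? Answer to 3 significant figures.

7.51

(4.74e-3) / (631e-6) = 0.007512e3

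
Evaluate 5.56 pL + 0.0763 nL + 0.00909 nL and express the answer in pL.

In pL:
  5.56 pL → 5.56
  0.0763 nL = 0.0763e3 pL = 76.3
  0.00909 nL = 0.00909e3 pL = 9.09
Sum: 5.56 + 76.3 + 9.09 = 90.95

90.95 pL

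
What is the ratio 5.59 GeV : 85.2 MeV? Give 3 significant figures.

(5.59 × 10⁹) / (85.2 × 10⁶) = 0.06561 × 10³

65.6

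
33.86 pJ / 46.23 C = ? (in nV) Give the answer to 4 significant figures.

(33.86 × 10⁻¹²) / (46.23) = 0.732425 × 10⁻¹² V

0.0007324 nV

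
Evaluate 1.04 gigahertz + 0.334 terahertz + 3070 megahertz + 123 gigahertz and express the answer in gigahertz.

461.11 gigahertz

In gigahertz:
  1.04 gigahertz → 1.04
  0.334 terahertz = 0.334e3 gigahertz = 334
  3070 megahertz = 3070e-3 gigahertz = 3.07
  123 gigahertz → 123
Sum: 1.04 + 334 + 3.07 + 123 = 461.11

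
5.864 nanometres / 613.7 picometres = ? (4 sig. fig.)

9.555

(5.864 × 10^-9) / (613.7 × 10^-12) = 0.0095552 × 10^3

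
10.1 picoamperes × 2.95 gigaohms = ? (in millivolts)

29.795 millivolts

10.1e-12 × 2.95e9 = 29.795e-3 V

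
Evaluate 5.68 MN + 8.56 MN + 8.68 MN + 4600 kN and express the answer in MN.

27.52 MN

In MN:
  5.68 MN → 5.68
  8.56 MN → 8.56
  8.68 MN → 8.68
  4600 kN = 4600 × 10⁻³ MN = 4.6
Sum: 5.68 + 8.56 + 8.68 + 4.6 = 27.52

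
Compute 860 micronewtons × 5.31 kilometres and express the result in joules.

4.5666 joules

860e-6 × 5.31e3 = 4566.6e-3 J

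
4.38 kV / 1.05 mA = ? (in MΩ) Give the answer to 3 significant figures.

4.17 MΩ

(4.38 × 10³) / (1.05 × 10⁻³) = 4.1714 × 10⁶ Ω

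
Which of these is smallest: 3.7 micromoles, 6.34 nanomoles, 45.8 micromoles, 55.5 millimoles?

3.7 micromoles = 0.0000037 moles
6.34 nanomoles = 0.00000000634 moles
45.8 micromoles = 0.0000458 moles
55.5 millimoles = 0.0555 moles

6.34 nanomoles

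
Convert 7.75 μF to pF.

7750000 pF

micro = 10^-6, pico = 10^-12; factor is 10^6.
7.75 × 10^6 = 7750000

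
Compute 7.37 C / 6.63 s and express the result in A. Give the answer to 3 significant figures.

(7.37) / (6.63) = 1.1116 A

1.11 A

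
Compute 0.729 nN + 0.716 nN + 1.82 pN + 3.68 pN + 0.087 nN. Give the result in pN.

1537.5 pN

In pN:
  0.729 nN = 0.729 × 10^3 pN = 729
  0.716 nN = 0.716 × 10^3 pN = 716
  1.82 pN → 1.82
  3.68 pN → 3.68
  0.087 nN = 0.087 × 10^3 pN = 87
Sum: 729 + 716 + 1.82 + 3.68 + 87 = 1537.5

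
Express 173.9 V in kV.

(no prefix) = 1e0, kilo = 1e3; factor is 1e-3.
173.9 × 1e-3 = 0.1739

0.1739 kV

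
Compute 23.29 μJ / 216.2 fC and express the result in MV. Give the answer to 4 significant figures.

107.7 MV

(23.29 × 10⁻⁶) / (216.2 × 10⁻¹⁵) = 0.107724 × 10⁹ V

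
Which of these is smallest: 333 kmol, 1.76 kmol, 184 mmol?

184 mmol

333 kmol = 333000 mol
1.76 kmol = 1760 mol
184 mmol = 0.184 mol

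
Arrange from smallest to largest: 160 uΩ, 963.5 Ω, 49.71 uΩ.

49.71 uΩ < 160 uΩ < 963.5 Ω

160 uΩ = 0.00016 Ω
963.5 Ω = 963.5 Ω
49.71 uΩ = 0.00004971 Ω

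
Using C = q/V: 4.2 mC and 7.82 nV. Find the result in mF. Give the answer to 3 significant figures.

(4.2e-3) / (7.82e-9) = 0.53708e6 F

537000000 mF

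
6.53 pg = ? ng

0.00653 ng

pico = 10⁻¹², nano = 10⁻⁹; factor is 10⁻³.
6.53 × 10⁻³ = 0.00653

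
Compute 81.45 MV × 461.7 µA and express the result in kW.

81.45 × 10^6 × 461.7 × 10^-6 = 37605.465 W

37.605465 kW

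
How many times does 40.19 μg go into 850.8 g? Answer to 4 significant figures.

21170000

(850.8) / (40.19 × 10⁻⁶) = 21.169 × 10⁶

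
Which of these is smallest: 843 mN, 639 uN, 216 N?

639 uN

843 mN = 0.843 N
639 uN = 0.000639 N
216 N = 216 N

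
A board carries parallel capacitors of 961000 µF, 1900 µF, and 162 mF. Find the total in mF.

In mF:
  961000 µF = 961000 × 10⁻³ mF = 961
  1900 µF = 1900 × 10⁻³ mF = 1.9
  162 mF → 162
Sum: 961 + 1.9 + 162 = 1124.9

1124.9 mF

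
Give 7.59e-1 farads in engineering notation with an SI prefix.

759 millifarads

= 759e-3 farads; 1e-3 is milli.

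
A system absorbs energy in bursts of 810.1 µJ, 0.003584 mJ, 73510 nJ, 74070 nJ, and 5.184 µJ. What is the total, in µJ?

In µJ:
  810.1 µJ → 810.1
  0.003584 mJ = 0.003584e3 µJ = 3.584
  73510 nJ = 73510e-3 µJ = 73.51
  74070 nJ = 74070e-3 µJ = 74.07
  5.184 µJ → 5.184
Sum: 810.1 + 3.584 + 73.51 + 74.07 + 5.184 = 966.448

966.448 µJ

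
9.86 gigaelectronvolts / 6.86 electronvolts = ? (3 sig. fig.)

1440000000

(9.86 × 10⁹) / (6.86) = 1.437 × 10⁹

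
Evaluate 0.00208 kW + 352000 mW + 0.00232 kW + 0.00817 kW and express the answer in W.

In W:
  0.00208 kW = 0.00208 × 10^3 W = 2.08
  352000 mW = 352000 × 10^-3 W = 352
  0.00232 kW = 0.00232 × 10^3 W = 2.32
  0.00817 kW = 0.00817 × 10^3 W = 8.17
Sum: 2.08 + 352 + 2.32 + 8.17 = 364.57

364.57 W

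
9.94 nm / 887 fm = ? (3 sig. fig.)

11200

(9.94 × 10^-9) / (887 × 10^-15) = 0.01121 × 10^6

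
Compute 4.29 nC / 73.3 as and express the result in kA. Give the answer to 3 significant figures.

58500 kA

(4.29 × 10⁻⁹) / (73.3 × 10⁻¹⁸) = 0.058527 × 10⁹ A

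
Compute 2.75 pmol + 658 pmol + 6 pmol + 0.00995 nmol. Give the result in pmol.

In pmol:
  2.75 pmol → 2.75
  658 pmol → 658
  6 pmol → 6
  0.00995 nmol = 0.00995e3 pmol = 9.95
Sum: 2.75 + 658 + 6 + 9.95 = 676.7

676.7 pmol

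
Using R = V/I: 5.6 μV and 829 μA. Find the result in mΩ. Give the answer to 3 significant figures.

6.76 mΩ

(5.6 × 10^-6) / (829 × 10^-6) = 0.0067551 Ω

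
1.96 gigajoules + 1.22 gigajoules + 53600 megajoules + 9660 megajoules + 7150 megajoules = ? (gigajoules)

73.59 gigajoules

In gigajoules:
  1.96 gigajoules → 1.96
  1.22 gigajoules → 1.22
  53600 megajoules = 53600e-3 gigajoules = 53.6
  9660 megajoules = 9660e-3 gigajoules = 9.66
  7150 megajoules = 7150e-3 gigajoules = 7.15
Sum: 1.96 + 1.22 + 53.6 + 9.66 + 7.15 = 73.59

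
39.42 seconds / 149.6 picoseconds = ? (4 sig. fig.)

(39.42) / (149.6e-12) = 0.2635e12

263500000000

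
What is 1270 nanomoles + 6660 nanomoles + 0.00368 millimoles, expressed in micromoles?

11.61 micromoles

In micromoles:
  1270 nanomoles = 1270 × 10^-3 micromoles = 1.27
  6660 nanomoles = 6660 × 10^-3 micromoles = 6.66
  0.00368 millimoles = 0.00368 × 10^3 micromoles = 3.68
Sum: 1.27 + 6.66 + 3.68 = 11.61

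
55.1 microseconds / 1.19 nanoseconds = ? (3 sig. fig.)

46300

(55.1 × 10^-6) / (1.19 × 10^-9) = 46.3 × 10^3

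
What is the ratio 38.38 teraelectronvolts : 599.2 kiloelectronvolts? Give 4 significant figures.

(38.38e12) / (599.2e3) = 0.064052e9

64050000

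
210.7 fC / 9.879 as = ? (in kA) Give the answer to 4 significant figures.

(210.7 × 10^-15) / (9.879 × 10^-18) = 21.3281 × 10^3 A

21.33 kA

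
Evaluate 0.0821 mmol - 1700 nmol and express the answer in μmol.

80.4 μmol

In μmol:
  0.0821 mmol = 0.0821e3 μmol = 82.1
  1700 nmol = 1700e-3 μmol = 1.7
Difference: 82.1 - 1.7 = 80.4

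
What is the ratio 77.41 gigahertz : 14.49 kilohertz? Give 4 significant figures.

5342000

(77.41 × 10⁹) / (14.49 × 10³) = 5.3423 × 10⁶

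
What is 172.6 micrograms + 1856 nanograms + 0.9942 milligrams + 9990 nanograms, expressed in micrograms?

1178.646 micrograms

In micrograms:
  172.6 micrograms → 172.6
  1856 nanograms = 1856 × 10^-3 micrograms = 1.856
  0.9942 milligrams = 0.9942 × 10^3 micrograms = 994.2
  9990 nanograms = 9990 × 10^-3 micrograms = 9.99
Sum: 172.6 + 1.856 + 994.2 + 9.99 = 1178.646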